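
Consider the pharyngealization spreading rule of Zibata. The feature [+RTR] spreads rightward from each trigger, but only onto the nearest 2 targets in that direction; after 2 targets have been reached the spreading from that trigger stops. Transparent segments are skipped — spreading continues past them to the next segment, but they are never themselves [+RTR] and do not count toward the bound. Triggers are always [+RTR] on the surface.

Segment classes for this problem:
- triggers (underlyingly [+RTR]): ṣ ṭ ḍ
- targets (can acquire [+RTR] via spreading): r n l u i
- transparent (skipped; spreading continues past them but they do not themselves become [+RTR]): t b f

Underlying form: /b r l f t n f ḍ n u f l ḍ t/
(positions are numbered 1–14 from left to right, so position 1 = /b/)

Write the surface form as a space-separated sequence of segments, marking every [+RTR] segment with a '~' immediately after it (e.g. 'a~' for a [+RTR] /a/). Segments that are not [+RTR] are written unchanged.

From /ḍ/ at 8 rightward: 9 /n/ → [+RTR]; 10 /u/ → [+RTR]; bound reached.
From /ḍ/ at 13 rightward: 14 /t/ transparent; word edge.
Targets with no active source: positions 2 3 6 12 stay [-emphatic].
[+RTR] positions on the surface: 8 9 10 13.

b r l f t n f ḍ~ n~ u~ f l ḍ~ t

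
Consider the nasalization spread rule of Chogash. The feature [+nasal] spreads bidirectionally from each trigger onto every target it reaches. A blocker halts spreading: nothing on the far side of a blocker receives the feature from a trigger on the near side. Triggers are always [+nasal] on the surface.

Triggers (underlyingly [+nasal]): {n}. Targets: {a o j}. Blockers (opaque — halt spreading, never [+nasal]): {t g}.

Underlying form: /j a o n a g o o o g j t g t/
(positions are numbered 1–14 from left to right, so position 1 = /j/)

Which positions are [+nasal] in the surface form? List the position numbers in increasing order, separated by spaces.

1 2 3 4 5

From /n/ at 4 rightward: 5 /a/ → [+nasal]; 6 /g/ blocks.
From /n/ at 4 leftward: 3 /o/ → [+nasal]; 2 /a/ → [+nasal]; 1 /j/ → [+nasal]; word edge.
Targets with no active source: positions 7 8 9 11 stay [-nasal].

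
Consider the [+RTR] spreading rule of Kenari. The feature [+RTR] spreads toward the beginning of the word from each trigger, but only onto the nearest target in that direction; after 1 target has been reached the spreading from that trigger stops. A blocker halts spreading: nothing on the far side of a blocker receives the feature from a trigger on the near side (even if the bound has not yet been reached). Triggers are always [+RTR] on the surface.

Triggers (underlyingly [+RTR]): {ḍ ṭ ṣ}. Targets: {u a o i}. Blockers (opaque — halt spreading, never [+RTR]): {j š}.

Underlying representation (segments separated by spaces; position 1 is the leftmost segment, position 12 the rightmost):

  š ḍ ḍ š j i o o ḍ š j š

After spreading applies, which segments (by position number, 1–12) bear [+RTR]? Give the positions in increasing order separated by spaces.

From /ḍ/ at 2 leftward: 1 /š/ blocks.
From /ḍ/ at 3 leftward: 2 /ḍ/ is itself a trigger — this domain ends here.
From /ḍ/ at 9 leftward: 8 /o/ → [+RTR]; bound reached.
Targets with no active source: positions 6 7 stay [-emphatic].

2 3 8 9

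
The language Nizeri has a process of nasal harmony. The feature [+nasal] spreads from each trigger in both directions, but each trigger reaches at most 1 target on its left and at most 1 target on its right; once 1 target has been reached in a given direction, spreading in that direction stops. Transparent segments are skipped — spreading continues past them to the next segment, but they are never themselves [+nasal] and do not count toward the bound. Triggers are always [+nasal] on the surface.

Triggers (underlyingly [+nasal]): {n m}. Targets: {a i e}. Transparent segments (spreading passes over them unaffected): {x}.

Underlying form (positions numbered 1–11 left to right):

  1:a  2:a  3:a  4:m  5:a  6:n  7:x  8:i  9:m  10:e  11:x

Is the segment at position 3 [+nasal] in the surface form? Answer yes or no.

From /m/ at 4 rightward: 5 /a/ → [+nasal]; bound reached.
From /m/ at 4 leftward: 3 /a/ → [+nasal]; bound reached.
From /n/ at 6 rightward: 7 /x/ transparent; 8 /i/ → [+nasal]; bound reached.
From /n/ at 6 leftward: 5 /a/ → [+nasal]; bound reached.
From /m/ at 9 rightward: 10 /e/ → [+nasal]; bound reached.
From /m/ at 9 leftward: 8 /i/ → [+nasal]; bound reached.
Targets with no active source: positions 1 2 stay [-nasal].
[+nasal] positions on the surface: 3 4 5 6 8 9 10.

yes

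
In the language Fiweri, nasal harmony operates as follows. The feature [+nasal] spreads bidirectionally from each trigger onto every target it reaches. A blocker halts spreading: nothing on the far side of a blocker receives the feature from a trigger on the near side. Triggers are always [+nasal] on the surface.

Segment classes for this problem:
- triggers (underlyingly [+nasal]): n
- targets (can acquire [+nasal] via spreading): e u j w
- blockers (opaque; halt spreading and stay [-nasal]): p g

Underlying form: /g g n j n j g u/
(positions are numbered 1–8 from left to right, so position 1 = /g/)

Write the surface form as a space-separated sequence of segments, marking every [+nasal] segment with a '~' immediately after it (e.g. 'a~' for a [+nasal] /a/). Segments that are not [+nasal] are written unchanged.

g g n~ j~ n~ j~ g u

From /n/ at 3 rightward: 4 /j/ → [+nasal]; 5 /n/ is itself a trigger — this domain ends here.
From /n/ at 3 leftward: 2 /g/ blocks.
From /n/ at 5 rightward: 6 /j/ → [+nasal]; 7 /g/ blocks.
From /n/ at 5 leftward: 4 /j/ → [+nasal]; 3 /n/ is itself a trigger — this domain ends here.
Target with no active source: position 8 stays [-nasal].
[+nasal] positions on the surface: 3 4 5 6.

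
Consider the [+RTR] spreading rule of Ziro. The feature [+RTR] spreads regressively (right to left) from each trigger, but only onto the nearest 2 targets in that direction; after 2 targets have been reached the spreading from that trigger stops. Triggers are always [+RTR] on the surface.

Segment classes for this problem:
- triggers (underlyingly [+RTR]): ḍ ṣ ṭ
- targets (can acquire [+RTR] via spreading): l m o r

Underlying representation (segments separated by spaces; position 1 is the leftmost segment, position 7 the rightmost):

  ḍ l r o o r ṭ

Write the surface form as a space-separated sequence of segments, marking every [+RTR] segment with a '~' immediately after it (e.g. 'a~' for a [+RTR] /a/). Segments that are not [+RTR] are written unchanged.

ḍ~ l r o o~ r~ ṭ~

From /ḍ/ at 1 leftward: word edge.
From /ṭ/ at 7 leftward: 6 /r/ → [+RTR]; 5 /o/ → [+RTR]; bound reached.
Targets with no active source: positions 2 3 4 stay [-emphatic].
[+RTR] positions on the surface: 1 5 6 7.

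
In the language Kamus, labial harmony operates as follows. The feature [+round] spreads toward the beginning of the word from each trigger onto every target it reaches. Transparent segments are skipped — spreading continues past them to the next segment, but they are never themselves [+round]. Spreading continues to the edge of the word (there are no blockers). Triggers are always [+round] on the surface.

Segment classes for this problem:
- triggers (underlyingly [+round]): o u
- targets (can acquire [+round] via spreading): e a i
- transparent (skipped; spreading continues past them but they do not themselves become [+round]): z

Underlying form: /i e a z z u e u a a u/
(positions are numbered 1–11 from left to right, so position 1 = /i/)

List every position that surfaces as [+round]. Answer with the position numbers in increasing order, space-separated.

1 2 3 6 7 8 9 10 11

From /u/ at 6 leftward: 5 /z/ transparent; 4 /z/ transparent; 3 /a/ → [+round]; 2 /e/ → [+round]; 1 /i/ → [+round]; word edge.
From /u/ at 8 leftward: 7 /e/ → [+round]; 6 /u/ is itself a trigger — this domain ends here.
From /u/ at 11 leftward: 10 /a/ → [+round]; 9 /a/ → [+round]; 8 /u/ is itself a trigger — this domain ends here.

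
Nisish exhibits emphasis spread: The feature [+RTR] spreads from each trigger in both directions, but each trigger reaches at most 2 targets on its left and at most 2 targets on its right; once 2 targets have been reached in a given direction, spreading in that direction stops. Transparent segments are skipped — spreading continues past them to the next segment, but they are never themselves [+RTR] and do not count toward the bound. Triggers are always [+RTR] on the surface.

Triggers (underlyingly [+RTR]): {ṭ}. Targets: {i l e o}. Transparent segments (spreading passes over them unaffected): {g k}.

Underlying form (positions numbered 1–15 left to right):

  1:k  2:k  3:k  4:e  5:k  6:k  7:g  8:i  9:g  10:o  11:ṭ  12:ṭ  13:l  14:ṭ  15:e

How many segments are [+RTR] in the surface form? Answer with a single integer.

7

From /ṭ/ at 11 rightward: 12 /ṭ/ is itself a trigger — this domain ends here.
From /ṭ/ at 11 leftward: 10 /o/ → [+RTR]; 9 /g/ transparent; 8 /i/ → [+RTR]; bound reached.
From /ṭ/ at 12 rightward: 13 /l/ → [+RTR]; 14 /ṭ/ is itself a trigger — this domain ends here.
From /ṭ/ at 12 leftward: 11 /ṭ/ is itself a trigger — this domain ends here.
From /ṭ/ at 14 rightward: 15 /e/ → [+RTR]; word edge.
From /ṭ/ at 14 leftward: 13 /l/ → [+RTR]; 12 /ṭ/ is itself a trigger — this domain ends here.
Target with no active source: position 4 stays [-emphatic].
[+RTR] positions on the surface: 8 10 11 12 13 14 15.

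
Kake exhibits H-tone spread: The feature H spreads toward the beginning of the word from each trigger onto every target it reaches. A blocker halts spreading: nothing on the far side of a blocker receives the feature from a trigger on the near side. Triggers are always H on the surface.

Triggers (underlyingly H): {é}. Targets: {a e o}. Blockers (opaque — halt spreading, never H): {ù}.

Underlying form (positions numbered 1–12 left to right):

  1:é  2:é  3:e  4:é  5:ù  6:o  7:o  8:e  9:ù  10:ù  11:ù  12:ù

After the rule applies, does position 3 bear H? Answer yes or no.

yes

From /é/ at 1 leftward: word edge.
From /é/ at 2 leftward: 1 /é/ is itself a trigger — this domain ends here.
From /é/ at 4 leftward: 3 /e/ → H; 2 /é/ is itself a trigger — this domain ends here.
Targets with no active source: positions 6 7 8 stay [-high tone].
H positions on the surface: 1 2 3 4.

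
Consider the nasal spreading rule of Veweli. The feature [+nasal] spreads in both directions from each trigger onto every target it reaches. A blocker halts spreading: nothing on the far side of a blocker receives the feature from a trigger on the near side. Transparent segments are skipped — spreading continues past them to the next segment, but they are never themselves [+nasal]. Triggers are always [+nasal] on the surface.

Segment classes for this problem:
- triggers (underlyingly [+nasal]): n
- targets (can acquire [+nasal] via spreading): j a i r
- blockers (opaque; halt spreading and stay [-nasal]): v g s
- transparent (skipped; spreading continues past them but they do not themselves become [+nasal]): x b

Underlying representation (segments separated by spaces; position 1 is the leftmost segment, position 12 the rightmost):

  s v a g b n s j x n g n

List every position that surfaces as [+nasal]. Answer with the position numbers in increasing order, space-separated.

From /n/ at 6 rightward: 7 /s/ blocks.
From /n/ at 6 leftward: 5 /b/ transparent; 4 /g/ blocks.
From /n/ at 10 rightward: 11 /g/ blocks.
From /n/ at 10 leftward: 9 /x/ transparent; 8 /j/ → [+nasal]; 7 /s/ blocks.
From /n/ at 12 rightward: word edge.
From /n/ at 12 leftward: 11 /g/ blocks.
Target with no active source: position 3 stays [-nasal].

6 8 10 12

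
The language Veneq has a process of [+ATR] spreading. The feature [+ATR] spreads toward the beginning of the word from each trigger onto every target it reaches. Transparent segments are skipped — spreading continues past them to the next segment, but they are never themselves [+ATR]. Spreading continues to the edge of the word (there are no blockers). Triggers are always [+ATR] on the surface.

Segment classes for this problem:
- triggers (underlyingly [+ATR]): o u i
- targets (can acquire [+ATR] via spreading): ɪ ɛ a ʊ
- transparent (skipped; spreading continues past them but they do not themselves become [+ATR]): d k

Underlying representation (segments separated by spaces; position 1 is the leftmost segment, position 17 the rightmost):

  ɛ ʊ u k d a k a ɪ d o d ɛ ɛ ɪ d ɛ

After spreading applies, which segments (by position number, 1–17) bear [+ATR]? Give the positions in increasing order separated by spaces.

1 2 3 6 8 9 11

From /u/ at 3 leftward: 2 /ʊ/ → [+ATR]; 1 /ɛ/ → [+ATR]; word edge.
From /o/ at 11 leftward: 10 /d/ transparent; 9 /ɪ/ → [+ATR]; 8 /a/ → [+ATR]; 7 /k/ transparent; 6 /a/ → [+ATR]; 5 /d/ transparent; 4 /k/ transparent; 3 /u/ is itself a trigger — this domain ends here.
Targets with no active source: positions 13 14 15 17 stay [-ATR].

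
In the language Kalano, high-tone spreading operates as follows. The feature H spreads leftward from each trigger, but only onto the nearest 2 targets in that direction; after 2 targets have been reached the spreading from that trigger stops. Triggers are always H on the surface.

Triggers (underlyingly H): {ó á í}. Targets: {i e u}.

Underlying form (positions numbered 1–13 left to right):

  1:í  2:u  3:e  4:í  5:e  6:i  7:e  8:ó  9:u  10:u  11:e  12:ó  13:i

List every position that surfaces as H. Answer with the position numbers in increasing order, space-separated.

1 2 3 4 6 7 8 10 11 12

From /í/ at 1 leftward: word edge.
From /í/ at 4 leftward: 3 /e/ → H; 2 /u/ → H; bound reached.
From /ó/ at 8 leftward: 7 /e/ → H; 6 /i/ → H; bound reached.
From /ó/ at 12 leftward: 11 /e/ → H; 10 /u/ → H; bound reached.
Targets with no active source: positions 5 9 13 stay [-high tone].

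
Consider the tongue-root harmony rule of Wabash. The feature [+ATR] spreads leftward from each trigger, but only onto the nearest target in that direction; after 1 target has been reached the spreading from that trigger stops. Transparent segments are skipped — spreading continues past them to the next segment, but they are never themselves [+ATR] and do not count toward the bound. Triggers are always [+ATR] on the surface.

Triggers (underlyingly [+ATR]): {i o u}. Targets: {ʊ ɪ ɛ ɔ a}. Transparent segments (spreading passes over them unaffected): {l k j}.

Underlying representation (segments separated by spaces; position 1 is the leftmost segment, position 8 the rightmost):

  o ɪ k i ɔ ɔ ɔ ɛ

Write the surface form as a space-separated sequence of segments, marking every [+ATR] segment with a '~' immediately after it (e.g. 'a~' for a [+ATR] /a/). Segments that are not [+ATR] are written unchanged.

From /o/ at 1 leftward: word edge.
From /i/ at 4 leftward: 3 /k/ transparent; 2 /ɪ/ → [+ATR]; bound reached.
Targets with no active source: positions 5 6 7 8 stay [-ATR].
[+ATR] positions on the surface: 1 2 4.

o~ ɪ~ k i~ ɔ ɔ ɔ ɛ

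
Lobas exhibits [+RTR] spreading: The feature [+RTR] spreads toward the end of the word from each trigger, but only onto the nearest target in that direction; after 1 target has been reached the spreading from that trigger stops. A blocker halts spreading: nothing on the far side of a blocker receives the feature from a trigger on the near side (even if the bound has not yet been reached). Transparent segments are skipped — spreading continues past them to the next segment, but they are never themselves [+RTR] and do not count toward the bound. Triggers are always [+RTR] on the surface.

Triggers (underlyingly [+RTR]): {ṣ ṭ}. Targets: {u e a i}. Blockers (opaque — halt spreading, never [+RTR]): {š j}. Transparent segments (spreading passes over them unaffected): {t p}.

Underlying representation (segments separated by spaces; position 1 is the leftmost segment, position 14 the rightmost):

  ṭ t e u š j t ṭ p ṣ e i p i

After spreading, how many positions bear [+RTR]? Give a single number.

From /ṭ/ at 1 rightward: 2 /t/ transparent; 3 /e/ → [+RTR]; bound reached.
From /ṭ/ at 8 rightward: 9 /p/ transparent; 10 /ṣ/ is itself a trigger — this domain ends here.
From /ṣ/ at 10 rightward: 11 /e/ → [+RTR]; bound reached.
Targets with no active source: positions 4 12 14 stay [-emphatic].
[+RTR] positions on the surface: 1 3 8 10 11.

5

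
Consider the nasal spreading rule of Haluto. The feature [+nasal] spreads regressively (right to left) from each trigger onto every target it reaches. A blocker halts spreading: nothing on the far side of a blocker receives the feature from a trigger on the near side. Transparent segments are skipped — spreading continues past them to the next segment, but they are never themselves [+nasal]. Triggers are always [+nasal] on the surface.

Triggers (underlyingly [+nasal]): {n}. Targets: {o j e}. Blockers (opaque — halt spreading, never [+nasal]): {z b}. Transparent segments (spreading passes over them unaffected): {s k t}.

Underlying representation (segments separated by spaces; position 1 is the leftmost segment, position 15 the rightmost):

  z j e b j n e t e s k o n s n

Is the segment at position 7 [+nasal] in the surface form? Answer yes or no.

yes

From /n/ at 6 leftward: 5 /j/ → [+nasal]; 4 /b/ blocks.
From /n/ at 13 leftward: 12 /o/ → [+nasal]; 11 /k/ transparent; 10 /s/ transparent; 9 /e/ → [+nasal]; 8 /t/ transparent; 7 /e/ → [+nasal]; 6 /n/ is itself a trigger — this domain ends here.
From /n/ at 15 leftward: 14 /s/ transparent; 13 /n/ is itself a trigger — this domain ends here.
Targets with no active source: positions 2 3 stay [-nasal].
[+nasal] positions on the surface: 5 6 7 9 12 13 15.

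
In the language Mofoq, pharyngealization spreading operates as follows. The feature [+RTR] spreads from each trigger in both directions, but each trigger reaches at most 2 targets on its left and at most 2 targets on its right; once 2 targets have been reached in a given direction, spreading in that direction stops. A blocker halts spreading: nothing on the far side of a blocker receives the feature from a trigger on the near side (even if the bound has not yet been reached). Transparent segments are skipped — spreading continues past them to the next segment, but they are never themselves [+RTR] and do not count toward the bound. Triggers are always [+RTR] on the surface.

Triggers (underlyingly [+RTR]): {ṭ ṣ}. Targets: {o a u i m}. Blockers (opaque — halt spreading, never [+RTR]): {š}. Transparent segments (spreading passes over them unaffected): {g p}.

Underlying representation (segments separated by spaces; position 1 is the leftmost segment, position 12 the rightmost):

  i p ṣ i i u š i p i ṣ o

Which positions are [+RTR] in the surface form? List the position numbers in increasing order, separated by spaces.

From /ṣ/ at 3 rightward: 4 /i/ → [+RTR]; 5 /i/ → [+RTR]; bound reached.
From /ṣ/ at 3 leftward: 2 /p/ transparent; 1 /i/ → [+RTR]; word edge.
From /ṣ/ at 11 rightward: 12 /o/ → [+RTR]; word edge.
From /ṣ/ at 11 leftward: 10 /i/ → [+RTR]; 9 /p/ transparent; 8 /i/ → [+RTR]; bound reached.
Target with no active source: position 6 stays [-emphatic].

1 3 4 5 8 10 11 12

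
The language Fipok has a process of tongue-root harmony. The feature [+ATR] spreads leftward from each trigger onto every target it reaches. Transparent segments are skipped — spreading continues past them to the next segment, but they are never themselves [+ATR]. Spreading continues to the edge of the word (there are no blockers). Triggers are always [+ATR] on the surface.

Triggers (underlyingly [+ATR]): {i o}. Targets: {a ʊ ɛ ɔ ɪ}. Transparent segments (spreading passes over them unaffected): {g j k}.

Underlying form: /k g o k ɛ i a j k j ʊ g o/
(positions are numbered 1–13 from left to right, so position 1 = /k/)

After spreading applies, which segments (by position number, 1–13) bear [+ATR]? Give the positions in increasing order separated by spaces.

3 5 6 7 11 13

From /o/ at 3 leftward: 2 /g/ transparent; 1 /k/ transparent; word edge.
From /i/ at 6 leftward: 5 /ɛ/ → [+ATR]; 4 /k/ transparent; 3 /o/ is itself a trigger — this domain ends here.
From /o/ at 13 leftward: 12 /g/ transparent; 11 /ʊ/ → [+ATR]; 10 /j/ transparent; 9 /k/ transparent; 8 /j/ transparent; 7 /a/ → [+ATR]; 6 /i/ is itself a trigger — this domain ends here.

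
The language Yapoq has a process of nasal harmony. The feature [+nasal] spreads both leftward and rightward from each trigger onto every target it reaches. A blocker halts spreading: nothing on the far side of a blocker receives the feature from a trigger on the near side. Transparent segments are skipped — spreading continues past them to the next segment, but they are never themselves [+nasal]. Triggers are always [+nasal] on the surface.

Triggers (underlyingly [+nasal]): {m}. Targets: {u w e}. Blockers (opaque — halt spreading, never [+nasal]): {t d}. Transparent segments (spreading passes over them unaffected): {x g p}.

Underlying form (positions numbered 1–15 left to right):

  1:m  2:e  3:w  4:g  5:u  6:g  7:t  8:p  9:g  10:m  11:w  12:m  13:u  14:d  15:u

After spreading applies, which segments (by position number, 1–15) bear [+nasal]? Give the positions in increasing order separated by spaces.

From /m/ at 1 rightward: 2 /e/ → [+nasal]; 3 /w/ → [+nasal]; 4 /g/ transparent; 5 /u/ → [+nasal]; 6 /g/ transparent; 7 /t/ blocks.
From /m/ at 1 leftward: word edge.
From /m/ at 10 rightward: 11 /w/ → [+nasal]; 12 /m/ is itself a trigger — this domain ends here.
From /m/ at 10 leftward: 9 /g/ transparent; 8 /p/ transparent; 7 /t/ blocks.
From /m/ at 12 rightward: 13 /u/ → [+nasal]; 14 /d/ blocks.
From /m/ at 12 leftward: 11 /w/ → [+nasal]; 10 /m/ is itself a trigger — this domain ends here.
Target with no active source: position 15 stays [-nasal].

1 2 3 5 10 11 12 13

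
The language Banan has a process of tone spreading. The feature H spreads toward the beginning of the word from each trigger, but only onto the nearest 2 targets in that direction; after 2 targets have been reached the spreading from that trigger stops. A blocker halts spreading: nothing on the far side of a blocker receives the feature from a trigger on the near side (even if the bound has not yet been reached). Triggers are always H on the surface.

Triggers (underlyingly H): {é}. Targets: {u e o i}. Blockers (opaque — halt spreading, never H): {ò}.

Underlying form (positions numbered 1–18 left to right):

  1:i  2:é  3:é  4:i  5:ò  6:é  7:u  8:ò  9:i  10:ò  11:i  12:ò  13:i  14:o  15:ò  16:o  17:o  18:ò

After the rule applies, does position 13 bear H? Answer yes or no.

From /é/ at 2 leftward: 1 /i/ → H; word edge.
From /é/ at 3 leftward: 2 /é/ is itself a trigger — this domain ends here.
From /é/ at 6 leftward: 5 /ò/ blocks.
Targets with no active source: positions 4 7 9 11 13 14 16 17 stay [-high tone].
H positions on the surface: 1 2 3 6.

no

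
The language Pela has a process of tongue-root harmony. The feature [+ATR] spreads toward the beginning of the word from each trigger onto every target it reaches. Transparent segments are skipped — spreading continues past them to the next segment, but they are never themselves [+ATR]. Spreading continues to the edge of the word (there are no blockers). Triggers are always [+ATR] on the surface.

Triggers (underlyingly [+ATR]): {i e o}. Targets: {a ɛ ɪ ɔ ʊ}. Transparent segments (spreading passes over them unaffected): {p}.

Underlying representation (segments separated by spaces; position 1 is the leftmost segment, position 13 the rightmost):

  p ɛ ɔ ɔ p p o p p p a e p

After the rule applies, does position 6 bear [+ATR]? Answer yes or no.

From /o/ at 7 leftward: 6 /p/ transparent; 5 /p/ transparent; 4 /ɔ/ → [+ATR]; 3 /ɔ/ → [+ATR]; 2 /ɛ/ → [+ATR]; 1 /p/ transparent; word edge.
From /e/ at 12 leftward: 11 /a/ → [+ATR]; 10 /p/ transparent; 9 /p/ transparent; 8 /p/ transparent; 7 /o/ is itself a trigger — this domain ends here.
[+ATR] positions on the surface: 2 3 4 7 11 12.

no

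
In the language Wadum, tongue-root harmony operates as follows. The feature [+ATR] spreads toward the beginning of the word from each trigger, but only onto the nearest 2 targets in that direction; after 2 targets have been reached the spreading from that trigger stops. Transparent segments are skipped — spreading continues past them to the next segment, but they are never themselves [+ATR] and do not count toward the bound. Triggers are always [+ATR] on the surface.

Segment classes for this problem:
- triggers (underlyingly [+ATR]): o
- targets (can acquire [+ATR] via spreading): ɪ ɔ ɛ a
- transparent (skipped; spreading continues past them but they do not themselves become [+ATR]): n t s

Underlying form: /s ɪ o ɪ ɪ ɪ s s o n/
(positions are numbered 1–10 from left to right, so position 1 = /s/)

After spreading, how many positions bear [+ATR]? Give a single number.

From /o/ at 3 leftward: 2 /ɪ/ → [+ATR]; 1 /s/ transparent; word edge.
From /o/ at 9 leftward: 8 /s/ transparent; 7 /s/ transparent; 6 /ɪ/ → [+ATR]; 5 /ɪ/ → [+ATR]; bound reached.
Target with no active source: position 4 stays [-ATR].
[+ATR] positions on the surface: 2 3 5 6 9.

5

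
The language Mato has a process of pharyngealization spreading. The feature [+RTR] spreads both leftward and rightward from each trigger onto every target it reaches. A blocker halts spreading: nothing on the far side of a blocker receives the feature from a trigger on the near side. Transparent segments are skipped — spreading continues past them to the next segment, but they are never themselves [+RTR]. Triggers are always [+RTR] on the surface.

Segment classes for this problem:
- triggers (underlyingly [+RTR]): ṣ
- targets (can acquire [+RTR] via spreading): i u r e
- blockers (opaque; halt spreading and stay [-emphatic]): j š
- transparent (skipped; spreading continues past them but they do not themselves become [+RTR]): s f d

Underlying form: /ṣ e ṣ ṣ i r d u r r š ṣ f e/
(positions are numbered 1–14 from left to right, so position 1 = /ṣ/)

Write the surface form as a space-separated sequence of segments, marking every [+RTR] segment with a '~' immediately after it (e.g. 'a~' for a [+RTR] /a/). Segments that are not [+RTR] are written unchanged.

From /ṣ/ at 1 rightward: 2 /e/ → [+RTR]; 3 /ṣ/ is itself a trigger — this domain ends here.
From /ṣ/ at 1 leftward: word edge.
From /ṣ/ at 3 rightward: 4 /ṣ/ is itself a trigger — this domain ends here.
From /ṣ/ at 3 leftward: 2 /e/ → [+RTR]; 1 /ṣ/ is itself a trigger — this domain ends here.
From /ṣ/ at 4 rightward: 5 /i/ → [+RTR]; 6 /r/ → [+RTR]; 7 /d/ transparent; 8 /u/ → [+RTR]; 9 /r/ → [+RTR]; 10 /r/ → [+RTR]; 11 /š/ blocks.
From /ṣ/ at 4 leftward: 3 /ṣ/ is itself a trigger — this domain ends here.
From /ṣ/ at 12 rightward: 13 /f/ transparent; 14 /e/ → [+RTR]; word edge.
From /ṣ/ at 12 leftward: 11 /š/ blocks.
[+RTR] positions on the surface: 1 2 3 4 5 6 8 9 10 12 14.

ṣ~ e~ ṣ~ ṣ~ i~ r~ d u~ r~ r~ š ṣ~ f e~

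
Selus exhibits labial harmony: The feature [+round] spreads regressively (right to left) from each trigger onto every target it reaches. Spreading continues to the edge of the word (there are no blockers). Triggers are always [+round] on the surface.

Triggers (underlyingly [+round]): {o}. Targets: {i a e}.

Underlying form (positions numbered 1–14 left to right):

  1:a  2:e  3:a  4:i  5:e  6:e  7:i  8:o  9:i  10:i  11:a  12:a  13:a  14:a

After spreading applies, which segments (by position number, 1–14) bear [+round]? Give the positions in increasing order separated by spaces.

1 2 3 4 5 6 7 8

From /o/ at 8 leftward: 7 /i/ → [+round]; 6 /e/ → [+round]; 5 /e/ → [+round]; 4 /i/ → [+round]; 3 /a/ → [+round]; 2 /e/ → [+round]; 1 /a/ → [+round]; word edge.
Targets with no active source: positions 9 10 11 12 13 14 stay [-round].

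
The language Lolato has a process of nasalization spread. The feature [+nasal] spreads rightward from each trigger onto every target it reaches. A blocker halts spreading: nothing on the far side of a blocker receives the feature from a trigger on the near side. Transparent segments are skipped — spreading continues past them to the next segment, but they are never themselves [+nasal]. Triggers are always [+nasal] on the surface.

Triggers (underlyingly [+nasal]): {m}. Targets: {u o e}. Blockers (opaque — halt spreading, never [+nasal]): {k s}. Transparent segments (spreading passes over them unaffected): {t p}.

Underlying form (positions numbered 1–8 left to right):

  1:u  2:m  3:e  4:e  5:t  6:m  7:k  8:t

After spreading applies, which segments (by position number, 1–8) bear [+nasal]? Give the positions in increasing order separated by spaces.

From /m/ at 2 rightward: 3 /e/ → [+nasal]; 4 /e/ → [+nasal]; 5 /t/ transparent; 6 /m/ is itself a trigger — this domain ends here.
From /m/ at 6 rightward: 7 /k/ blocks.
Target with no active source: position 1 stays [-nasal].

2 3 4 6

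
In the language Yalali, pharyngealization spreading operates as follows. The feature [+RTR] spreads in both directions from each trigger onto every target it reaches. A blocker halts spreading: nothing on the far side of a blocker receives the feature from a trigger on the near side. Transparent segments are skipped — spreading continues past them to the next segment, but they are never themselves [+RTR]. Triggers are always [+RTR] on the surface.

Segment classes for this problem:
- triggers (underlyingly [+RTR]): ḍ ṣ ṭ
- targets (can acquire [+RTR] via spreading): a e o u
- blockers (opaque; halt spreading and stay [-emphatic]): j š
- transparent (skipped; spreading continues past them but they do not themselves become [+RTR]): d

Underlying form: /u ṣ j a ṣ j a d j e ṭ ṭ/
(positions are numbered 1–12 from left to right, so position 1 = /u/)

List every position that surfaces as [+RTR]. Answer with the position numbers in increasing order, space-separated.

From /ṣ/ at 2 rightward: 3 /j/ blocks.
From /ṣ/ at 2 leftward: 1 /u/ → [+RTR]; word edge.
From /ṣ/ at 5 rightward: 6 /j/ blocks.
From /ṣ/ at 5 leftward: 4 /a/ → [+RTR]; 3 /j/ blocks.
From /ṭ/ at 11 rightward: 12 /ṭ/ is itself a trigger — this domain ends here.
From /ṭ/ at 11 leftward: 10 /e/ → [+RTR]; 9 /j/ blocks.
From /ṭ/ at 12 rightward: word edge.
From /ṭ/ at 12 leftward: 11 /ṭ/ is itself a trigger — this domain ends here.
Target with no active source: position 7 stays [-emphatic].

1 2 4 5 10 11 12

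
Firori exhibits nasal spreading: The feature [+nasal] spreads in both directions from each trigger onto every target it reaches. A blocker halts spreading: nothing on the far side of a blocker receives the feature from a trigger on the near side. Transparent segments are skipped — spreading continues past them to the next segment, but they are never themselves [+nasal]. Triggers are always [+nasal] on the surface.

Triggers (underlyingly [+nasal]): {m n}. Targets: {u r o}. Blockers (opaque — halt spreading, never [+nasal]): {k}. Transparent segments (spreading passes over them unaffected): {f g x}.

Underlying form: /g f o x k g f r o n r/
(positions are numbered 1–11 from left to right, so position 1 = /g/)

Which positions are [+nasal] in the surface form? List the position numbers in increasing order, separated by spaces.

From /n/ at 10 rightward: 11 /r/ → [+nasal]; word edge.
From /n/ at 10 leftward: 9 /o/ → [+nasal]; 8 /r/ → [+nasal]; 7 /f/ transparent; 6 /g/ transparent; 5 /k/ blocks.
Target with no active source: position 3 stays [-nasal].

8 9 10 11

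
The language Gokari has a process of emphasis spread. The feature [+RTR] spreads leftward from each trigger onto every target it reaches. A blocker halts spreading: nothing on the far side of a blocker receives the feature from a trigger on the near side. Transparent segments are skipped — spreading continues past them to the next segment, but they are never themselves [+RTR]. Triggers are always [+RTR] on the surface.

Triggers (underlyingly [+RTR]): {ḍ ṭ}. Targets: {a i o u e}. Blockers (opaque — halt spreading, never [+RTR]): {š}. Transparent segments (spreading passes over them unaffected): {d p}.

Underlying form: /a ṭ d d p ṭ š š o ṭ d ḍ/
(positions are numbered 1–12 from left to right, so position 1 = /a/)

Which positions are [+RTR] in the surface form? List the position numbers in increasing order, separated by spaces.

From /ṭ/ at 2 leftward: 1 /a/ → [+RTR]; word edge.
From /ṭ/ at 6 leftward: 5 /p/ transparent; 4 /d/ transparent; 3 /d/ transparent; 2 /ṭ/ is itself a trigger — this domain ends here.
From /ṭ/ at 10 leftward: 9 /o/ → [+RTR]; 8 /š/ blocks.
From /ḍ/ at 12 leftward: 11 /d/ transparent; 10 /ṭ/ is itself a trigger — this domain ends here.

1 2 6 9 10 12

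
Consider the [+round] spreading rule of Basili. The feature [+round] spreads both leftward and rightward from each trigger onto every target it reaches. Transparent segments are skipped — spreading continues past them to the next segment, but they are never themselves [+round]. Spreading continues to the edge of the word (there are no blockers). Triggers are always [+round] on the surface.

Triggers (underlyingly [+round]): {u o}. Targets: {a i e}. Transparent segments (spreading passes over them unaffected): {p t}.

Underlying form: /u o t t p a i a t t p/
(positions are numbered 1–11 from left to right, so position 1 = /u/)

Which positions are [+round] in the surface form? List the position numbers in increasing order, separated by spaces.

From /u/ at 1 rightward: 2 /o/ is itself a trigger — this domain ends here.
From /u/ at 1 leftward: word edge.
From /o/ at 2 rightward: 3 /t/ transparent; 4 /t/ transparent; 5 /p/ transparent; 6 /a/ → [+round]; 7 /i/ → [+round]; 8 /a/ → [+round]; 9 /t/ transparent; 10 /t/ transparent; 11 /p/ transparent; word edge.
From /o/ at 2 leftward: 1 /u/ is itself a trigger — this domain ends here.

1 2 6 7 8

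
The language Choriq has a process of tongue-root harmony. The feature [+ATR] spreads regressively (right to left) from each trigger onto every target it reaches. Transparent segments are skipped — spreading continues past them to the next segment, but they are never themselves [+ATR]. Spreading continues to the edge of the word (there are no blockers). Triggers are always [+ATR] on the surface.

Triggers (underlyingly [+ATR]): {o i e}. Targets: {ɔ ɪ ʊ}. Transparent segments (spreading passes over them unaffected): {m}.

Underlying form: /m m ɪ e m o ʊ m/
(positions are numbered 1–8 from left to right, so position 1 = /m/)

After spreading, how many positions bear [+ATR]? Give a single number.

From /e/ at 4 leftward: 3 /ɪ/ → [+ATR]; 2 /m/ transparent; 1 /m/ transparent; word edge.
From /o/ at 6 leftward: 5 /m/ transparent; 4 /e/ is itself a trigger — this domain ends here.
Target with no active source: position 7 stays [-ATR].
[+ATR] positions on the surface: 3 4 6.

3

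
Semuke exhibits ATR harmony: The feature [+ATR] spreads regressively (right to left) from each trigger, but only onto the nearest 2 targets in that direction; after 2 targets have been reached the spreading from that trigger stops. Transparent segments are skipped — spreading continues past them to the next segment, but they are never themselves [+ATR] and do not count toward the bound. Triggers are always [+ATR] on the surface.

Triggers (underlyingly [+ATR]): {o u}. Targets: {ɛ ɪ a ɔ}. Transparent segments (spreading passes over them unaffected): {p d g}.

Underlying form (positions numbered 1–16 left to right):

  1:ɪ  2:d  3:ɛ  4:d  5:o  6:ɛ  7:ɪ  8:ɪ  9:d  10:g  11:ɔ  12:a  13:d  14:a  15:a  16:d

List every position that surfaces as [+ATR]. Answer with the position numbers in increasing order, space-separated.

1 3 5

From /o/ at 5 leftward: 4 /d/ transparent; 3 /ɛ/ → [+ATR]; 2 /d/ transparent; 1 /ɪ/ → [+ATR]; bound reached.
Targets with no active source: positions 6 7 8 11 12 14 15 stay [-ATR].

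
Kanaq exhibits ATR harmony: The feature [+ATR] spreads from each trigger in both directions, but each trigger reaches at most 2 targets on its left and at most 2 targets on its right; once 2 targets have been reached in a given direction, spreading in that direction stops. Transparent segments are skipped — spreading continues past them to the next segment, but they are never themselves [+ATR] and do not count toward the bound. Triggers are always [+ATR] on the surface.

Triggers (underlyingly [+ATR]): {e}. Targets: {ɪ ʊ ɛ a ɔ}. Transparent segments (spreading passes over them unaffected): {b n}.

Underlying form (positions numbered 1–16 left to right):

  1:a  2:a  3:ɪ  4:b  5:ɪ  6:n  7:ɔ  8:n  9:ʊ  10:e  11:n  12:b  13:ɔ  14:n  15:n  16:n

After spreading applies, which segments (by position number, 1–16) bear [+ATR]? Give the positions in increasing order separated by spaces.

From /e/ at 10 rightward: 11 /n/ transparent; 12 /b/ transparent; 13 /ɔ/ → [+ATR]; 14 /n/ transparent; 15 /n/ transparent; 16 /n/ transparent; word edge.
From /e/ at 10 leftward: 9 /ʊ/ → [+ATR]; 8 /n/ transparent; 7 /ɔ/ → [+ATR]; bound reached.
Targets with no active source: positions 1 2 3 5 stay [-ATR].

7 9 10 13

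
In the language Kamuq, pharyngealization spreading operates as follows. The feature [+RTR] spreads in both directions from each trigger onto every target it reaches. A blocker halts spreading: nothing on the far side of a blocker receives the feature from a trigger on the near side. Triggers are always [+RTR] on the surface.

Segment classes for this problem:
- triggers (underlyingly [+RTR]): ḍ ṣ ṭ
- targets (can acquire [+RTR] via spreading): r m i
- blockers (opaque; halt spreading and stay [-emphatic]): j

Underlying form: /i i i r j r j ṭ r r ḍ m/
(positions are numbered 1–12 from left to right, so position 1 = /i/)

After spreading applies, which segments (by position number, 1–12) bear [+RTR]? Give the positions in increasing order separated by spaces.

From /ṭ/ at 8 rightward: 9 /r/ → [+RTR]; 10 /r/ → [+RTR]; 11 /ḍ/ is itself a trigger — this domain ends here.
From /ṭ/ at 8 leftward: 7 /j/ blocks.
From /ḍ/ at 11 rightward: 12 /m/ → [+RTR]; word edge.
From /ḍ/ at 11 leftward: 10 /r/ → [+RTR]; 9 /r/ → [+RTR]; 8 /ṭ/ is itself a trigger — this domain ends here.
Targets with no active source: positions 1 2 3 4 6 stay [-emphatic].

8 9 10 11 12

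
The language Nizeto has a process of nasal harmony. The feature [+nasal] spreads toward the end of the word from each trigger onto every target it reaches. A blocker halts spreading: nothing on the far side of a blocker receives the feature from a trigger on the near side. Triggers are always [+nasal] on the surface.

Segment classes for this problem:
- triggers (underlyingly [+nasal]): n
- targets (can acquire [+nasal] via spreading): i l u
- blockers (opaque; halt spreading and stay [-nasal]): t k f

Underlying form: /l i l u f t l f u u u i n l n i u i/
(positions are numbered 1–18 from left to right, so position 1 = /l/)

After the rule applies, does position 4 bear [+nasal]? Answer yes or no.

From /n/ at 13 rightward: 14 /l/ → [+nasal]; 15 /n/ is itself a trigger — this domain ends here.
From /n/ at 15 rightward: 16 /i/ → [+nasal]; 17 /u/ → [+nasal]; 18 /i/ → [+nasal]; word edge.
Targets with no active source: positions 1 2 3 4 7 9 10 11 12 stay [-nasal].
[+nasal] positions on the surface: 13 14 15 16 17 18.

no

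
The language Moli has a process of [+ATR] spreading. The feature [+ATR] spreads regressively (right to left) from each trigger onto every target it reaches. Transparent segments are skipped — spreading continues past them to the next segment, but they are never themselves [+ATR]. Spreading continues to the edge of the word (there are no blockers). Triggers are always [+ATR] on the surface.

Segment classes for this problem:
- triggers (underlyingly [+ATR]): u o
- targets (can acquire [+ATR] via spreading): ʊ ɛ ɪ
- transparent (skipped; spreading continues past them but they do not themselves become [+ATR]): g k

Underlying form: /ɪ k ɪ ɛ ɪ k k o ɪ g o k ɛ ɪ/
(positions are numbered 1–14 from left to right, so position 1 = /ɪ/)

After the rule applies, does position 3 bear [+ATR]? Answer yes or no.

From /o/ at 8 leftward: 7 /k/ transparent; 6 /k/ transparent; 5 /ɪ/ → [+ATR]; 4 /ɛ/ → [+ATR]; 3 /ɪ/ → [+ATR]; 2 /k/ transparent; 1 /ɪ/ → [+ATR]; word edge.
From /o/ at 11 leftward: 10 /g/ transparent; 9 /ɪ/ → [+ATR]; 8 /o/ is itself a trigger — this domain ends here.
Targets with no active source: positions 13 14 stay [-ATR].
[+ATR] positions on the surface: 1 3 4 5 8 9 11.

yes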